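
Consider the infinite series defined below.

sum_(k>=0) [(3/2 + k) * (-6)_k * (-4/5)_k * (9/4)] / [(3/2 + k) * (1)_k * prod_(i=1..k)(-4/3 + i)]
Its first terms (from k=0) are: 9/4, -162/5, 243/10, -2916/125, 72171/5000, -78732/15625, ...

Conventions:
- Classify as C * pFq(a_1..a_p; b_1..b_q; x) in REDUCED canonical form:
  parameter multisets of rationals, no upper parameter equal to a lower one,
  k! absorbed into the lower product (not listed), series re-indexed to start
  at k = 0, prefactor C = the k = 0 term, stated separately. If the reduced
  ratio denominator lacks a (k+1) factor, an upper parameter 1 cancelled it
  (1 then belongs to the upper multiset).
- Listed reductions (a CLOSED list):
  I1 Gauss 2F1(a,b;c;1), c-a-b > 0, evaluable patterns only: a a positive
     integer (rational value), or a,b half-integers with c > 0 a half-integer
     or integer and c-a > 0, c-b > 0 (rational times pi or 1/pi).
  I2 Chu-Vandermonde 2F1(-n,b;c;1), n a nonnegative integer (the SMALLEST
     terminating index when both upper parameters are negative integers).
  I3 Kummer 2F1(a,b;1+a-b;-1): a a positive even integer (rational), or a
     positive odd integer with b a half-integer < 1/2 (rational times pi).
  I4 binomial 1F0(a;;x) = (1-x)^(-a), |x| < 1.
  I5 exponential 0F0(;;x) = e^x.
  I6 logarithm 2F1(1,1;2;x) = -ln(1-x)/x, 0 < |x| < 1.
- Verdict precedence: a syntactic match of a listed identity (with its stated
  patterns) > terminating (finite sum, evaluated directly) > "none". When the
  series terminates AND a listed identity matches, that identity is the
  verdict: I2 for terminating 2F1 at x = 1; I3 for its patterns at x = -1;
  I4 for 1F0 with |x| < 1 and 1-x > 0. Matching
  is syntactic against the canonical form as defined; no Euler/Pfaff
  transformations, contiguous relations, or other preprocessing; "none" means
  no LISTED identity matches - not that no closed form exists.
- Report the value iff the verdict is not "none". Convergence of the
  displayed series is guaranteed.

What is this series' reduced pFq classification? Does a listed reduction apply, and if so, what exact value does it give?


x = 1 here; the reduced form reads 2F1, upper {-6, -4/5}, lower {-1/3}, C = 9/4. Verdict: Vandermonde's identity (I2) applies (terminating 2F1 at x = 1 with n = 6, b = -4/5, c = -1/3). Its exact value is -11891763/625000.

First insight: t_0 being 9/4, (1)_k (prefactor 9/4) is k! itself.
Adjacent-term ratio: r(k) = 1 * (k-6) (k-4/5) / [(k-1/3) (k+1)] - rational in k. x = 1; t_0 = 9/4; negate the roots.


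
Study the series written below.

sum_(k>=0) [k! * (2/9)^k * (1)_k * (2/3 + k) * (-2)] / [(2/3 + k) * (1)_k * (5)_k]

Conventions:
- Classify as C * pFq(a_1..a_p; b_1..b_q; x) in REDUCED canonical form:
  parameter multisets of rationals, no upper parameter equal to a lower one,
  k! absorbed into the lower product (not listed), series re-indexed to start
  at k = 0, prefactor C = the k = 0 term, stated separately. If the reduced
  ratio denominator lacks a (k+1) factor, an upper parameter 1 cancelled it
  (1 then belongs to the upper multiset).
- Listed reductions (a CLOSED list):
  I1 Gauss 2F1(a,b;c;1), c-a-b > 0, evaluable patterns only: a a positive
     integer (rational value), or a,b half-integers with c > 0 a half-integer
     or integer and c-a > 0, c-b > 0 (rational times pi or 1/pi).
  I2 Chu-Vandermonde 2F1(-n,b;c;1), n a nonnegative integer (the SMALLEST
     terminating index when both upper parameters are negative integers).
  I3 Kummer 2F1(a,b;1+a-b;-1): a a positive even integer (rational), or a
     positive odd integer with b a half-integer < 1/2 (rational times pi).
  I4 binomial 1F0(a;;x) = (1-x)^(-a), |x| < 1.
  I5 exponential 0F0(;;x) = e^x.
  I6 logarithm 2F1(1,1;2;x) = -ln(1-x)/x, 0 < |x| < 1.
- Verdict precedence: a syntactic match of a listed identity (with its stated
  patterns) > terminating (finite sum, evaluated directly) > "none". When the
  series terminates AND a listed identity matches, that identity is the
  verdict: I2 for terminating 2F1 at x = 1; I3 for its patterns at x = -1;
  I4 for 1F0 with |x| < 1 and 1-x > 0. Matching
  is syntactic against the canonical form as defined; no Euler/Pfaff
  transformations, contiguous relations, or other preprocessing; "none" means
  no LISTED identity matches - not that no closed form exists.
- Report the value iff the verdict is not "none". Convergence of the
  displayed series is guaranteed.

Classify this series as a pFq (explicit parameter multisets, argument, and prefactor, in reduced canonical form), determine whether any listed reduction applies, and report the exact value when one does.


Classification (C = -2): 2F1 with upper {1, 1}, lower {5}, argument x = 2/9. Verdict: none. No listed pattern accepts 2F1(1, 1; 5; 2/9).

Structural cue: x = (2/9) and striking the common factor k + 2/3 reduces the term (C = -2, x = 2/9).
Term ratio: r(k) = (2/9) * (k+1) (k+1) / [(k+5) (k+1)] - poly over poly, x = (2/9) from leading terms; C = -2 at k = 0.


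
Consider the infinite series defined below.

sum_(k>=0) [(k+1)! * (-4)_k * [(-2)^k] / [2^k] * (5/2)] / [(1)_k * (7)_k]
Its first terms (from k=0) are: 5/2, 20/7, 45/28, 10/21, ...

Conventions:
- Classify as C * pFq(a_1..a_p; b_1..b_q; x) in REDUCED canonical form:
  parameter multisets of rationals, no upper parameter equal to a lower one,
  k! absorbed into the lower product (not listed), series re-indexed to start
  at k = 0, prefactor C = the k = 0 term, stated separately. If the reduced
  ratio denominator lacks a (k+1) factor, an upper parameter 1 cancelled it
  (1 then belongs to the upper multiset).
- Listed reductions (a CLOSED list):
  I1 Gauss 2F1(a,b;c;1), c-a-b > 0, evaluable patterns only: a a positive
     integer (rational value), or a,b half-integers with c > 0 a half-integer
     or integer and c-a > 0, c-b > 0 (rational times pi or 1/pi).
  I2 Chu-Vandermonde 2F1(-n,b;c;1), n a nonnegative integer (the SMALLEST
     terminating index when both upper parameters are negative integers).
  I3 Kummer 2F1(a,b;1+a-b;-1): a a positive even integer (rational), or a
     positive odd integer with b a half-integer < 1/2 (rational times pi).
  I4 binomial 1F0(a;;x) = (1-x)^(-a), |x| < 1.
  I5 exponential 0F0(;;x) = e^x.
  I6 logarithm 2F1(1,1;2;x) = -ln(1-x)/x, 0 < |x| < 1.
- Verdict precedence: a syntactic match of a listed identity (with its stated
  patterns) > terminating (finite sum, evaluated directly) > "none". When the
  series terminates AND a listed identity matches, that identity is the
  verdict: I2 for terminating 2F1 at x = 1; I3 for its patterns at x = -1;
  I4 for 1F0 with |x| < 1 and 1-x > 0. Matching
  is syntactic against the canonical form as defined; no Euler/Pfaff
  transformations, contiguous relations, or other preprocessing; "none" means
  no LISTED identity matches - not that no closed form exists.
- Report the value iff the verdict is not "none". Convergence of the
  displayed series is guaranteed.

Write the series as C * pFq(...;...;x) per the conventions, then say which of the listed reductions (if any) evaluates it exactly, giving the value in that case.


Prefactor 5/2, argument -1: 2F1 with upper {-4, 2} over lower {7}. Verdict: the Kummer evaluation I3 matches (x = -1; c = 7 equals 1+a-b for upper {-4, 2}: listed pattern). Sum: 15/2.

Key step: with t_0 = 5/2, the two k-th powers (C = 5/2) combine into one argument.
Adjacent-term ratio: r(k) = (-1) * (k-4) (k+2) / [(k+7) (k+1)] - poly over poly, x = (-1) from leading terms; C = 5/2 at k = 0.


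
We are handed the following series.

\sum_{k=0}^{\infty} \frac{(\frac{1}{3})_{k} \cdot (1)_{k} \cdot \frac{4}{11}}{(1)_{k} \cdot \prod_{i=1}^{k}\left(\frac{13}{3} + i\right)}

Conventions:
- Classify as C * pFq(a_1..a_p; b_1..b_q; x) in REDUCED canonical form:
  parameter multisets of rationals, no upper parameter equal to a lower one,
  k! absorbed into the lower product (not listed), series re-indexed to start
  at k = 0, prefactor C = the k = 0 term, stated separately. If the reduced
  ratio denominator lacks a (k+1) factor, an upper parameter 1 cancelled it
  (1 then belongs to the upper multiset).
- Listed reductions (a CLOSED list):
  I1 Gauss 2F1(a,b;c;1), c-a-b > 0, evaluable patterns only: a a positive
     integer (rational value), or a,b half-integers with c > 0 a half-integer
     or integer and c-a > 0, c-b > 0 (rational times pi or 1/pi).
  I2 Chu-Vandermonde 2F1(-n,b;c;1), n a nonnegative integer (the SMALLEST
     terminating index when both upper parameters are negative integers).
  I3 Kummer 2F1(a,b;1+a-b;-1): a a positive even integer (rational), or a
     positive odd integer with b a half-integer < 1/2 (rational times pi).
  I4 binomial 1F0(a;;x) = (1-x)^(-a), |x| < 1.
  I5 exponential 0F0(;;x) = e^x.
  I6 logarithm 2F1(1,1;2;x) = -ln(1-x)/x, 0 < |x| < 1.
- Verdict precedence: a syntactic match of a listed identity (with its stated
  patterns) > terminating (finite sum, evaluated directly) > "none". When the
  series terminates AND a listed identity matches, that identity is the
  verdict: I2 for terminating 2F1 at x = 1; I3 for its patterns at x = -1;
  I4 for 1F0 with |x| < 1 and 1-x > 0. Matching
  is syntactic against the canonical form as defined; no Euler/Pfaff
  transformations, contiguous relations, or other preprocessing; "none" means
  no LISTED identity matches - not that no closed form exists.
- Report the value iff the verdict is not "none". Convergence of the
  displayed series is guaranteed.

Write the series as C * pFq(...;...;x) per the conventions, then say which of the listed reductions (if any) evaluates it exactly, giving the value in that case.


The series (x = 1) is 2F1: upper {\frac{1}{3}, 1}, lower {\frac{16}{3}}, prefactor \frac{4}{11}. Verdict (x = 1): the Gauss summation I1 applies (x = 1: the Gamma ratio telescopes since c-a-b = 4 > 0 and a = 1 in Z>0). Sum: \frac{13}{33}.

Key observation: from the first term \frac{4}{11}: the lower running product (C = 4/11, x = 1) is a rising factorial.
Consecutive-term ratio: r(k) = 1 * (k+\frac{1}{3}) (k+1) / [(k+\frac{16}{3}) (k+1)] ; factor over Q: parameters, x = 1, and C = \frac{4}{11}.


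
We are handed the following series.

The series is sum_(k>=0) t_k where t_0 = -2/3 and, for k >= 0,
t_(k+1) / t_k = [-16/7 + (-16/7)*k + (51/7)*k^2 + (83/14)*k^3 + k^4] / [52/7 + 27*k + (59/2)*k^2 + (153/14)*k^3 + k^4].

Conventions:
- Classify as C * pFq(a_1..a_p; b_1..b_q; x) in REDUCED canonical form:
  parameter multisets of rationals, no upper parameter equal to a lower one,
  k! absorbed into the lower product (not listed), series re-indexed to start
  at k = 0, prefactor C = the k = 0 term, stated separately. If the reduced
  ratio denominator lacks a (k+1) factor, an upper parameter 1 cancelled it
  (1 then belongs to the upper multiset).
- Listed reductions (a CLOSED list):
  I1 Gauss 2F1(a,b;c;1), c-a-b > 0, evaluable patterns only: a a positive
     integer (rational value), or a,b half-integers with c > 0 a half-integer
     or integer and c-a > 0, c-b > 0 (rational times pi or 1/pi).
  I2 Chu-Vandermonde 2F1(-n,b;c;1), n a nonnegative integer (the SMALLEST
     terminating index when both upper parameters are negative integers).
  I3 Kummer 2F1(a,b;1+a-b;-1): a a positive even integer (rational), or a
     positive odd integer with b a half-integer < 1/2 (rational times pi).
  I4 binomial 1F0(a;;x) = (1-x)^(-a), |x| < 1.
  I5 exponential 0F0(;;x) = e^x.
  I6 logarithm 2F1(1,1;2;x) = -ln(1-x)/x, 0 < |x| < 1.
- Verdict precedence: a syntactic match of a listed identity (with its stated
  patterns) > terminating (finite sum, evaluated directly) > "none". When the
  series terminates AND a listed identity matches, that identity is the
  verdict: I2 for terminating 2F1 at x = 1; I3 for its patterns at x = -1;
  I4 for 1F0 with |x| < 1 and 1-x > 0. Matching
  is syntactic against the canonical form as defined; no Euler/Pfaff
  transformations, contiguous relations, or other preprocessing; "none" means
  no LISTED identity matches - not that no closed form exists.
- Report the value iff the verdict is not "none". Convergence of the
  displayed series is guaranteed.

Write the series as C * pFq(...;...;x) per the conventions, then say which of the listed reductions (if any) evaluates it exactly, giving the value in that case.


The series (x = 1) is 2F1: upper {-4/7, 4}, lower {52/7}, prefactor -2/3. Verdict: Gauss (I1, integer-parameter pattern) applies (x = 1: the Gamma ratio telescopes since c-a-b = 4 > 0 and a = 4 in Z>0). Exact value: -7068/16807.

Structural cue: from the first term -2/3: the parameter 2 appears in both the upper and lower lists and cancels (alongside the other common factor).
Step ratio: r(k) = 1 * (k-4/7) (k+4) / [(k+52/7) (k+1)] - rational; roots negated = parameters, x = 1, C = -2/3.


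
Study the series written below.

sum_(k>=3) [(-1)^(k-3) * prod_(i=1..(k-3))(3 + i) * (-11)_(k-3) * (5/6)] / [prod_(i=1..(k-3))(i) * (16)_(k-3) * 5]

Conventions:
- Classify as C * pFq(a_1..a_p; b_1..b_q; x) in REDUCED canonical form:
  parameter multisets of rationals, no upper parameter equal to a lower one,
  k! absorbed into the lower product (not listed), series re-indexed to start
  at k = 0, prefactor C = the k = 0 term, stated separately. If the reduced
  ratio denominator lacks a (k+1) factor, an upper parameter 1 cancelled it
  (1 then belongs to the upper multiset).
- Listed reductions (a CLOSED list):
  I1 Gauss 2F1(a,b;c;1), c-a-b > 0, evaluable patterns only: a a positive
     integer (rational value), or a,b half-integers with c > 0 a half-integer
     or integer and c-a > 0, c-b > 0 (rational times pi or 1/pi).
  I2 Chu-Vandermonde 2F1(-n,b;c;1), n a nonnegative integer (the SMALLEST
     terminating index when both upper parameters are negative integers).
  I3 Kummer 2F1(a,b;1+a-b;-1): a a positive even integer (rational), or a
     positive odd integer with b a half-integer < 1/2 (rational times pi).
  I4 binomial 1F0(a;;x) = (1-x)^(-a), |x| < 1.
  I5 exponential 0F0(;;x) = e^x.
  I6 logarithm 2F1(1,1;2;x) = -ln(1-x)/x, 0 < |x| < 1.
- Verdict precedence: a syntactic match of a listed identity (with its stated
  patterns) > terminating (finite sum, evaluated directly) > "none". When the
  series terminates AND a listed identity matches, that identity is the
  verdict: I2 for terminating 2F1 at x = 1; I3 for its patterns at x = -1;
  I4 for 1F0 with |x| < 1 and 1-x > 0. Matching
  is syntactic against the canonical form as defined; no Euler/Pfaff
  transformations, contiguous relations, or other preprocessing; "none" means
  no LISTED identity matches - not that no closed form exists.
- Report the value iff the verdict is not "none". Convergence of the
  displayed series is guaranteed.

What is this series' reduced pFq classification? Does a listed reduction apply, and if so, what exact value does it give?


First insight: t_0 being 1/6, the product of the first k integers (C = 1/6) is k!.
Step ratio: r(k) = (-1) * (k-11) (k+4) / [(k+16) (k+1)] - rational in k. x = (-1); t_0 = 1/6; negate the roots.

Canonical form: C = 1/6 times 2F1 with upper {-11, 4}, lower {16}, x = -1. Verdict: Kummer (I3) applies (x = -1; c = 16 equals 1+a-b for upper {-11, 4}: listed pattern). Its exact value is 35/12.


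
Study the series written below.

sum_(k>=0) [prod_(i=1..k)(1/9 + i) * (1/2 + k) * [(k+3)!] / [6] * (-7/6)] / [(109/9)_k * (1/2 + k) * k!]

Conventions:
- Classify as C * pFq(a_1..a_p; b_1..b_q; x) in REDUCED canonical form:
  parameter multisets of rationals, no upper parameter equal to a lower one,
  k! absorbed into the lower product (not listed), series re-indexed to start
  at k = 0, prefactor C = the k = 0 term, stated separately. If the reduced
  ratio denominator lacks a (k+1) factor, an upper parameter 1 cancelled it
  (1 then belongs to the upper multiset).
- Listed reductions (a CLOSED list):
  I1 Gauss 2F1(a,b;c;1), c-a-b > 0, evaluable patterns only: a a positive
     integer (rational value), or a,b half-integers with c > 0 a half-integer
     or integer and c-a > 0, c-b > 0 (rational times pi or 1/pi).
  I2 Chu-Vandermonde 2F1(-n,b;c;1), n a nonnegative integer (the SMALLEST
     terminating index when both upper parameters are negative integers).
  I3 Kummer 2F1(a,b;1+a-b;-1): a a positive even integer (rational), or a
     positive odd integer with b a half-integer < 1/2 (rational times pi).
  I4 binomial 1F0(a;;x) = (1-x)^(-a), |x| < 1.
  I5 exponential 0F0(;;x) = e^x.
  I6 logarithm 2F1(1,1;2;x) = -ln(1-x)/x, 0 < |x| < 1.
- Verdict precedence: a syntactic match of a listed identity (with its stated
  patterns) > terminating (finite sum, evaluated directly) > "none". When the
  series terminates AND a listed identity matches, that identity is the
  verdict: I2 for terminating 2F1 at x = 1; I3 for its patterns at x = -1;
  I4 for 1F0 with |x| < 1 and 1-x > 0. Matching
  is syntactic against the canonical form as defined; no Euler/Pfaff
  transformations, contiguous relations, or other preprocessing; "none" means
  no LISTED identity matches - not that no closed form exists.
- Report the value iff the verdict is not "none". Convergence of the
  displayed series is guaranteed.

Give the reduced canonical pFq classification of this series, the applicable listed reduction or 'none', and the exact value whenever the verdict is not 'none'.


This is -7/6 * 2F1(10/9, 4; 109/9; 1) in reduced canonical form. Verdict: Gauss (I1, integer-parameter pattern) applies (x = 1: the Gamma ratio telescopes since c-a-b = 7 > 0 and a = 4 in Z>0). Exact value: -1361815/708588.

Key step: x = 1 and the running product (C = -7/6) telescopes to a rising factorial.
Ratio: r(k) = 1 * (k+10/9) (k+4) / [(k+109/9) (k+1)] ; factor over Q: parameters, x = 1, and C = -7/6.


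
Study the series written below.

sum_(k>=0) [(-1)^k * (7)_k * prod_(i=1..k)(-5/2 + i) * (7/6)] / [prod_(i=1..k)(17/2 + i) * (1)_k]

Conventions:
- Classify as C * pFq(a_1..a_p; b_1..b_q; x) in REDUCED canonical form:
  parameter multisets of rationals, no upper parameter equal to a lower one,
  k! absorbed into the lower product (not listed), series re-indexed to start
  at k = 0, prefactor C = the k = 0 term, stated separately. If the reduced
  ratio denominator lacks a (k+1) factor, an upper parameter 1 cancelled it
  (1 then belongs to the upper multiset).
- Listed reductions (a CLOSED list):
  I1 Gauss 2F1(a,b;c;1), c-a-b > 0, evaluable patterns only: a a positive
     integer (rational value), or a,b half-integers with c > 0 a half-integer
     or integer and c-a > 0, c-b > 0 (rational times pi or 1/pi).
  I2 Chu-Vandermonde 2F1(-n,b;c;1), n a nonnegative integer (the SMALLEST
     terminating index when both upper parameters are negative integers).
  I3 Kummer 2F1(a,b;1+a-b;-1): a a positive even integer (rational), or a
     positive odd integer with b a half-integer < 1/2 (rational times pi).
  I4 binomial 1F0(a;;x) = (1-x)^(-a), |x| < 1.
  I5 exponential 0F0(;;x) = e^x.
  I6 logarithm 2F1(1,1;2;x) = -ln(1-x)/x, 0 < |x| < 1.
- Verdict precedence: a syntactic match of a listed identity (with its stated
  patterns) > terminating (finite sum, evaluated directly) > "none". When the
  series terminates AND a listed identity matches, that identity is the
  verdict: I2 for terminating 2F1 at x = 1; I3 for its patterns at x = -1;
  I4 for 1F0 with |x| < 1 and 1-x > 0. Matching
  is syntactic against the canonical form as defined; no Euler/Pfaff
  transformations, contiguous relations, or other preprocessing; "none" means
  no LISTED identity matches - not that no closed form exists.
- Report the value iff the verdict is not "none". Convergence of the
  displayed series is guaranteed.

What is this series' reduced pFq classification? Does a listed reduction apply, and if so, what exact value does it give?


With C = 7/6: the canonical form is 2F1(-3/2, 7; 19/2; -1). Verdict: Kummer (I3) applies (x = -1; c = 19/2 equals 1+a-b for upper {-3/2, 7}: listed pattern). Value: (1786785/2097152) * pi.

The tell: with t_0 = 7/6, the lower running product (prefactor 7/6) is a rising factorial.
Consecutive-term ratio: r(k) = (-1) * (k-3/2) (k+7) / [(k+19/2) (k+1)] ; factor over Q: parameters, x = (-1), and C = 7/6.


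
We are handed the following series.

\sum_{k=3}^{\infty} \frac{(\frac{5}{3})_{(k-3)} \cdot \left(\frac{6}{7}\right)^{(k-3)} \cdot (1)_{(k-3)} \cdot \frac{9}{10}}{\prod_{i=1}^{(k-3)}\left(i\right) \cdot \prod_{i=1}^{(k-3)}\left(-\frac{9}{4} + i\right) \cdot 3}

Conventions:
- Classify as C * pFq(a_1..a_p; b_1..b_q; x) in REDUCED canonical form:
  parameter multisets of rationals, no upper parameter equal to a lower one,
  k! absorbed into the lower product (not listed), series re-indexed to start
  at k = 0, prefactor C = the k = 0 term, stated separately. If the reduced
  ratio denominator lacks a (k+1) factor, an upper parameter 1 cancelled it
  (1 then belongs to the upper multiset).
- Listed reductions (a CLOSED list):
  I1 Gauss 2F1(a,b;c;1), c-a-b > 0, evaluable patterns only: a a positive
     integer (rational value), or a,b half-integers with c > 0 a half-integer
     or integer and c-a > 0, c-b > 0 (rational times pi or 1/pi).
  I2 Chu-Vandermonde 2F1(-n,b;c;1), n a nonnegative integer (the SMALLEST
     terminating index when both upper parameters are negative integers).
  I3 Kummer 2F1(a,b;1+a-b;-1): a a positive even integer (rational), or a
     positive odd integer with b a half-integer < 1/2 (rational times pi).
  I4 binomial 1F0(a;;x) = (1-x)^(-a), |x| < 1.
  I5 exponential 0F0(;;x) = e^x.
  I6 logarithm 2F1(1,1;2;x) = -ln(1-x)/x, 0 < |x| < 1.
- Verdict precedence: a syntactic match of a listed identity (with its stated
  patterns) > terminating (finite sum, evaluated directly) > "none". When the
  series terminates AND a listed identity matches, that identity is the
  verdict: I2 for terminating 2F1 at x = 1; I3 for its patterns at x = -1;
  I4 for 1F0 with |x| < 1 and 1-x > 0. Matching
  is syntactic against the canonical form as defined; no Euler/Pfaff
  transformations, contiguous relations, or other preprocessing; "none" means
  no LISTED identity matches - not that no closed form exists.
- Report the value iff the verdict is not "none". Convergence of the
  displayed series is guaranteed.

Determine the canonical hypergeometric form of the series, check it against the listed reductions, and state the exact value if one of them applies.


x = \frac{6}{7} here; the reduced form reads 2F1, upper {1, \frac{5}{3}}, lower {-\frac{5}{4}}, C = \frac{3}{10}. Verdict: none. No listed pattern accepts 2F1(1, \frac{5}{3}; -\frac{5}{4}; \frac{6}{7}).

Structural cue: with t_0 = \frac{3}{10}, the product of the first k integers (C = 3/10, x = 6/7) is k!.
Term ratio: r(k) = \frac{6}{7} * (k+1) (k+\frac{5}{3}) / [(k-\frac{5}{4}) (k+1)] - rational; roots negated = parameters, x = \frac{6}{7}, C = \frac{3}{10}.


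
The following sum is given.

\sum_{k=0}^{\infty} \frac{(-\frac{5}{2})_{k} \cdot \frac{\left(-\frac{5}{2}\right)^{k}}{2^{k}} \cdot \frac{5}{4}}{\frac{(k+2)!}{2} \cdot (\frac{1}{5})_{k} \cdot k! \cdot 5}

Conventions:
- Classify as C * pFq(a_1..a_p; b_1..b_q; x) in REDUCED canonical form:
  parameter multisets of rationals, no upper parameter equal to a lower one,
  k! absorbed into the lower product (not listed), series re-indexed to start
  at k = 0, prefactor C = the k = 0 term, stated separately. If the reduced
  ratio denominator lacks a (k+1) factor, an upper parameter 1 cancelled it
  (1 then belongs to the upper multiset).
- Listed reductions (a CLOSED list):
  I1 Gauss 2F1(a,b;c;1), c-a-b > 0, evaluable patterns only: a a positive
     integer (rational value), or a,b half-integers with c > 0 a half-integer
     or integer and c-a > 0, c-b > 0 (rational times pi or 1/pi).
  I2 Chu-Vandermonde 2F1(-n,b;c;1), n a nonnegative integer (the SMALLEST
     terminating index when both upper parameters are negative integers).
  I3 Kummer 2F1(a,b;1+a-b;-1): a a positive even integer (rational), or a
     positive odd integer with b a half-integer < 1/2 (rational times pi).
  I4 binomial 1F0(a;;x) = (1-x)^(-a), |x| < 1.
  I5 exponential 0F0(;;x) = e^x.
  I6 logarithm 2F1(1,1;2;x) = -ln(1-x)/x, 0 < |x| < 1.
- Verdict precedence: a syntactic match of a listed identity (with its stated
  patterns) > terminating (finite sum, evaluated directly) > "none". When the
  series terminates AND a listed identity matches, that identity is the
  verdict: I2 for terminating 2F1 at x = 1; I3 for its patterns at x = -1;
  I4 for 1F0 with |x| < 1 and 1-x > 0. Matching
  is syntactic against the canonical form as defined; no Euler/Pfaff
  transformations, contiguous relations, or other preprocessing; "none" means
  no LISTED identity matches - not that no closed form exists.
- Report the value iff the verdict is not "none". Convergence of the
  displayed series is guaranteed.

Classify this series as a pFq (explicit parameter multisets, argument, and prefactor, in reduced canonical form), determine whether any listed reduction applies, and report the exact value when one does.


Canonical form: C = \frac{1}{4} times 1F2 with upper {-\frac{5}{2}}, lower {\frac{1}{5}, 3}, x = -\frac{5}{4}. Verdict: none. A 1F2 with upper {-\frac{5}{2}} fits none of I1-I6 at x = -\frac{5}{4}; the sum runs forever.

Structural cue: t_0 being \frac{1}{4}, the constant factors (prefactor 1/4) combine into one prefactor.
Ratio: r(k) = -\frac{5}{4} * (k-\frac{5}{2}) / [(k+\frac{1}{5}) (k+3) (k+1)] - poly over poly, x = -\frac{5}{4} from leading terms; C = \frac{1}{4} at k = 0.


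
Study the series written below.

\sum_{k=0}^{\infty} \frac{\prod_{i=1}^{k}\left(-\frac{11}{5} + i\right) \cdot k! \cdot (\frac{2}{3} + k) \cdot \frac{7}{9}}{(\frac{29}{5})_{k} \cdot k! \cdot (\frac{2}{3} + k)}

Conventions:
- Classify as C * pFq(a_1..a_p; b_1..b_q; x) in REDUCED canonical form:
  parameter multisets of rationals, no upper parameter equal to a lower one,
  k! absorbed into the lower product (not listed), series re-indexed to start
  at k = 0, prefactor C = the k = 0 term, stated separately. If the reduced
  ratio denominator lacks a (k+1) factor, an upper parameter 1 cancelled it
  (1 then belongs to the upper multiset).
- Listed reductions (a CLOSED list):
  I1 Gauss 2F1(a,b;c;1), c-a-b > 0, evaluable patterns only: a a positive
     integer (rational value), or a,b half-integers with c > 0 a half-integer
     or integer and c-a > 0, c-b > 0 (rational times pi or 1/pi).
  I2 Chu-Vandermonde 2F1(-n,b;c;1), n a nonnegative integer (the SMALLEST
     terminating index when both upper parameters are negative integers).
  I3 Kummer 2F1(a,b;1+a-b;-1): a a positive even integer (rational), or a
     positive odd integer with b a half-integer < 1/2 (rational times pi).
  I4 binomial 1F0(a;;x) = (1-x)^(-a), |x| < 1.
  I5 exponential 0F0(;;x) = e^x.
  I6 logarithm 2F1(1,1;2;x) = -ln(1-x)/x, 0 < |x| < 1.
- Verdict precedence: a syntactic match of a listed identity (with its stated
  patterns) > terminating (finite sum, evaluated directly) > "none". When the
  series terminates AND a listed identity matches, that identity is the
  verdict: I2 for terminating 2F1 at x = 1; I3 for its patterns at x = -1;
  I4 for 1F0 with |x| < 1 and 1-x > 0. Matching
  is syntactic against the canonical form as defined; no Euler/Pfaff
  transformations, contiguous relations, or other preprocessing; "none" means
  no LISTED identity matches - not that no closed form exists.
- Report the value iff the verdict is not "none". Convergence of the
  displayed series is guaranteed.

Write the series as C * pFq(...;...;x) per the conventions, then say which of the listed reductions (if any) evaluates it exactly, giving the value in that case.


Structural cue: x = 1 and striking the common factor k + 2/3 reduces the term (prefactor 7/9).
Adjacent-term ratio: r(k) = 1 * (k-\frac{6}{5}) (k+1) / [(k+\frac{29}{5}) (k+1)] ; factor over Q: parameters, x = 1, and C = \frac{7}{9}.

Classification (C = \frac{7}{9}): 2F1 with upper {-\frac{6}{5}, 1}, lower {\frac{29}{5}}, argument x = 1. Verdict: the Gauss summation I1 matches (x = 1: the Gamma ratio telescopes since c-a-b = 6 > 0 and a = 1 in Z>0). Sum: \frac{28}{45}.


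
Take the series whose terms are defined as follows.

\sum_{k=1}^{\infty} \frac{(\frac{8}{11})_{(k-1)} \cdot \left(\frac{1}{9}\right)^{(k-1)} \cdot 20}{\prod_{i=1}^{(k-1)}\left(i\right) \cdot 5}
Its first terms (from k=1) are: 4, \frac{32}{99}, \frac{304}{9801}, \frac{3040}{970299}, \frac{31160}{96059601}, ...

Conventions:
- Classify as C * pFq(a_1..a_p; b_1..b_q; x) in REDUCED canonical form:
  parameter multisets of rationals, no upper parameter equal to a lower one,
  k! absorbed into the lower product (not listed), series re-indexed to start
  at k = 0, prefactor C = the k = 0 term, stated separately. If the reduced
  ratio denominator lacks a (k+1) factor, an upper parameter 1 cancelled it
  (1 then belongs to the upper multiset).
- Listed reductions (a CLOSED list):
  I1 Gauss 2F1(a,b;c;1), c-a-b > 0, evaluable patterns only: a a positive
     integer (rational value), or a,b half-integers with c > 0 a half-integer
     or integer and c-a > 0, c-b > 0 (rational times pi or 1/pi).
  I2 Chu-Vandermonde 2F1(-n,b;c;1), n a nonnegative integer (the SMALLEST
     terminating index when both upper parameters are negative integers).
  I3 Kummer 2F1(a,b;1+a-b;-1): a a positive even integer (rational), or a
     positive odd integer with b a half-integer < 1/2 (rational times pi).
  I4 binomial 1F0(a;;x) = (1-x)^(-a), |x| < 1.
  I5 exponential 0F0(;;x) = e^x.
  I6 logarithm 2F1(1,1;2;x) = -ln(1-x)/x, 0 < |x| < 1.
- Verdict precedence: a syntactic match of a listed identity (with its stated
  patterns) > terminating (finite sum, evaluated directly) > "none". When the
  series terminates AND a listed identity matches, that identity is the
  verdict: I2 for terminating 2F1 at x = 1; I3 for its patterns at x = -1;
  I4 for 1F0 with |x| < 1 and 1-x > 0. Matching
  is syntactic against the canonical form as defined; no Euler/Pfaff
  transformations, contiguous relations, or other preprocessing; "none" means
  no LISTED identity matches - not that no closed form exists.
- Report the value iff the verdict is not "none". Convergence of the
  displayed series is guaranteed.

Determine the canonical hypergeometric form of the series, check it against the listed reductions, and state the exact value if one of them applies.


This is 4 * 1F0(\frac{8}{11}; -; \frac{1}{9}) in reduced canonical form. Verdict at x = \frac{1}{9}: the binomial series (I4) matches (the 1F0 binomial series: exponent -8/11, x = \frac{1}{9}). Sum: 4 \cdot \left(\frac{8}{9}\right)^{-\frac{8}{11}}.

Structural cue: with t_0 = 4, the constant factors (prefactor 4) combine into one prefactor.
Step ratio: r(k) = \frac{1}{9} * (k+\frac{8}{11}) / [(k+1)] - rational; roots negated = parameters, x = \frac{1}{9}, C = 4.


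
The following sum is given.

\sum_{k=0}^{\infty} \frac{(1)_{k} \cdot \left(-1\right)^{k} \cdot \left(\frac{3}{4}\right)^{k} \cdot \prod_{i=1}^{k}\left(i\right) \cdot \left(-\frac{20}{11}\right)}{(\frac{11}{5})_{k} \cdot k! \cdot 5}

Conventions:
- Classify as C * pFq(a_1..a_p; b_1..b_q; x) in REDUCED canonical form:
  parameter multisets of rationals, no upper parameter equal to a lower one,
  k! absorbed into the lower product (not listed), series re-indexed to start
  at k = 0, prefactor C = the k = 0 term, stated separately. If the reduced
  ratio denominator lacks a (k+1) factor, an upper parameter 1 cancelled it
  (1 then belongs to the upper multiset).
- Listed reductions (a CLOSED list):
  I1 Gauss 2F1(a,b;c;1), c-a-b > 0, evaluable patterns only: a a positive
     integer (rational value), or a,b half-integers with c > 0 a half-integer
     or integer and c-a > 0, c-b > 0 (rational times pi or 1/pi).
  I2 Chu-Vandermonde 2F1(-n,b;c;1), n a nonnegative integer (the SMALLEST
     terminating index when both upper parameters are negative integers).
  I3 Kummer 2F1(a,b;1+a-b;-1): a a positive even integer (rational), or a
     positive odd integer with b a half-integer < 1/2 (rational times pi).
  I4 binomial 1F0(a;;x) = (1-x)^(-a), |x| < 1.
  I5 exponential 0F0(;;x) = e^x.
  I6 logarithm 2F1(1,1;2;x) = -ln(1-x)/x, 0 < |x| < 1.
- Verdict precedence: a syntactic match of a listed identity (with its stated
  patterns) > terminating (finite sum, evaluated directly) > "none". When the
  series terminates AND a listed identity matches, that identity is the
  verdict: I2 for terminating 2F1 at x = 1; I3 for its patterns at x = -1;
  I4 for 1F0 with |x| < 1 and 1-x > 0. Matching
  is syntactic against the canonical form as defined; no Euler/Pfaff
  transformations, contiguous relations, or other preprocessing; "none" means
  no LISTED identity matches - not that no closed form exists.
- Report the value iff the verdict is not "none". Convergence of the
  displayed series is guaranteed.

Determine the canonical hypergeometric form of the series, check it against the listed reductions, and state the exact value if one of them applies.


Key step: t_0 being -\frac{4}{11}, the running product (C = -4/11) telescopes to a rising factorial.
Consecutive-term ratio: r(k) = -\frac{3}{4} * (k+1) (k+1) / [(k+\frac{11}{5}) (k+1)] ; factor over Q: parameters, x = -\frac{3}{4}, and C = -\frac{4}{11}.

At argument -\frac{3}{4}: a 2F1 with upper {1, 1}, lower {\frac{11}{5}}, scaled by C = -\frac{4}{11}. Verdict: none here - no I1-I6 shape fits x = -\frac{3}{4} with lower {\frac{11}{5}}.


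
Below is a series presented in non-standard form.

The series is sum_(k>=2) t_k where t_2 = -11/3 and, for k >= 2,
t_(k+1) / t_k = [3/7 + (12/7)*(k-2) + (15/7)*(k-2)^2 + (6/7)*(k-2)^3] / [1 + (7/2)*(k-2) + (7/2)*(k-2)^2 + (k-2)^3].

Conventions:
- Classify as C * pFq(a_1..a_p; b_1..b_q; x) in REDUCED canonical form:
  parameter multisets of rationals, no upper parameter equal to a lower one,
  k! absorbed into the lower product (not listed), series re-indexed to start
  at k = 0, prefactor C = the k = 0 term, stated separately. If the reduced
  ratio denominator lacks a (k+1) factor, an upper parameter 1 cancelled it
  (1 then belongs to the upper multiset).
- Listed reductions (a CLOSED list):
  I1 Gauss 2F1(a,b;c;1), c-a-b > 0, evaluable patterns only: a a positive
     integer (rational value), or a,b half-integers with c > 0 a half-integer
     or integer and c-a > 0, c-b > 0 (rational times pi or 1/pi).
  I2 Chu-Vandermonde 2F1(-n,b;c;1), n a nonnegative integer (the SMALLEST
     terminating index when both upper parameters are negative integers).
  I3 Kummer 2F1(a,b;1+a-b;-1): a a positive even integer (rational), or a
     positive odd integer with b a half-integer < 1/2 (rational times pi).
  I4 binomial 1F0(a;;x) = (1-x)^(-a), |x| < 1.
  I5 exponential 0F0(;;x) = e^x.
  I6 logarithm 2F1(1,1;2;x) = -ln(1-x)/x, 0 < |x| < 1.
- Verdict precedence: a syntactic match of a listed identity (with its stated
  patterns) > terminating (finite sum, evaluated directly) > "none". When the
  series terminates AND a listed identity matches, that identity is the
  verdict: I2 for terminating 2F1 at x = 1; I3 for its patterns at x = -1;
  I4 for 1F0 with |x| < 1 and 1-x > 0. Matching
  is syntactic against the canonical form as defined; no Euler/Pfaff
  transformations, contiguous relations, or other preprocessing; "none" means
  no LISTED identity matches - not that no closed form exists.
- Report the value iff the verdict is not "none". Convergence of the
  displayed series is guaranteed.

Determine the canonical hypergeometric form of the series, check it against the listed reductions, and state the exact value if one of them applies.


With C = -11/3: the canonical form is 2F1(1, 1; 2; 6/7). Verdict: the logarithmic series (I6) fires (the logarithm: parameters (1,1;2), x = 6/7). Hence: (77/18) * ln(1/7).

Key step: x = (6/7) and the expanded ratio factors over Q; C = -11/3, x = 6/7, roots give parameters.
Adjacent-term ratio: r(k) = (6/7) * (k+1) (k+1) / [(k+2) (k+1)] - rational in k, leading ratio (6/7); with t_0 = -11/3, classification follows.


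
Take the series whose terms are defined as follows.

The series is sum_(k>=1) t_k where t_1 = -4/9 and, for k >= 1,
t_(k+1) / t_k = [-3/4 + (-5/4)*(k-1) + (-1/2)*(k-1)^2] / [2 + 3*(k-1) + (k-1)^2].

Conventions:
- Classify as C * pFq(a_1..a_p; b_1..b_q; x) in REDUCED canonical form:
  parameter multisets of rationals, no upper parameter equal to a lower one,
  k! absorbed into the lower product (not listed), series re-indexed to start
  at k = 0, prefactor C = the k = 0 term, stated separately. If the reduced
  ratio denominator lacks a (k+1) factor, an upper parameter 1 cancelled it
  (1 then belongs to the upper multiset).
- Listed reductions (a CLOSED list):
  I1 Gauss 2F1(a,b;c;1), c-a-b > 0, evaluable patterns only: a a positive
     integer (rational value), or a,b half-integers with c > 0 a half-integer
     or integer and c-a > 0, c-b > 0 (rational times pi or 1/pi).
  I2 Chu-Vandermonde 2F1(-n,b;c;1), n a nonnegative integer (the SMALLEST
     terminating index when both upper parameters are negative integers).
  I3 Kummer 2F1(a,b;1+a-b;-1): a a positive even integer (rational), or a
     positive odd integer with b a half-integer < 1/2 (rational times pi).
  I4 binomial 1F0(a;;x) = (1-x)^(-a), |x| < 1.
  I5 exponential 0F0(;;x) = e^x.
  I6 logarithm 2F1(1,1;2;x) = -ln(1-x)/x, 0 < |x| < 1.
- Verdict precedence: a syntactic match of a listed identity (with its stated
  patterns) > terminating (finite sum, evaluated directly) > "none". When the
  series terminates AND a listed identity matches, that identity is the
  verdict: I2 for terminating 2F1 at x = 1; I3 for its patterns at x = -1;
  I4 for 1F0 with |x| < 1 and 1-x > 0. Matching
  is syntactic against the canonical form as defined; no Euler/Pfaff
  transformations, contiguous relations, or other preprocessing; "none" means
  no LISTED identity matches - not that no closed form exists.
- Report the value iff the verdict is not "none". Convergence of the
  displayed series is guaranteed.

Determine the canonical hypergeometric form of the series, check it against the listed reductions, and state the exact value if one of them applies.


This is -4/9 * 2F1(1, 3/2; 2; -1/2) in reduced canonical form. Verdict: none. Every listed pattern misses the 2F1 form at -1/2, upper {1, 3/2}.

Key observation: x = (-1/2) and the expanded ratio factors over Q; C = -4/9, roots give parameters.
Ratio: r(k) = (-1/2) * (k+1) (k+3/2) / [(k+2) (k+1)] - rational in k, leading ratio (-1/2); with t_0 = -4/9, classification follows.


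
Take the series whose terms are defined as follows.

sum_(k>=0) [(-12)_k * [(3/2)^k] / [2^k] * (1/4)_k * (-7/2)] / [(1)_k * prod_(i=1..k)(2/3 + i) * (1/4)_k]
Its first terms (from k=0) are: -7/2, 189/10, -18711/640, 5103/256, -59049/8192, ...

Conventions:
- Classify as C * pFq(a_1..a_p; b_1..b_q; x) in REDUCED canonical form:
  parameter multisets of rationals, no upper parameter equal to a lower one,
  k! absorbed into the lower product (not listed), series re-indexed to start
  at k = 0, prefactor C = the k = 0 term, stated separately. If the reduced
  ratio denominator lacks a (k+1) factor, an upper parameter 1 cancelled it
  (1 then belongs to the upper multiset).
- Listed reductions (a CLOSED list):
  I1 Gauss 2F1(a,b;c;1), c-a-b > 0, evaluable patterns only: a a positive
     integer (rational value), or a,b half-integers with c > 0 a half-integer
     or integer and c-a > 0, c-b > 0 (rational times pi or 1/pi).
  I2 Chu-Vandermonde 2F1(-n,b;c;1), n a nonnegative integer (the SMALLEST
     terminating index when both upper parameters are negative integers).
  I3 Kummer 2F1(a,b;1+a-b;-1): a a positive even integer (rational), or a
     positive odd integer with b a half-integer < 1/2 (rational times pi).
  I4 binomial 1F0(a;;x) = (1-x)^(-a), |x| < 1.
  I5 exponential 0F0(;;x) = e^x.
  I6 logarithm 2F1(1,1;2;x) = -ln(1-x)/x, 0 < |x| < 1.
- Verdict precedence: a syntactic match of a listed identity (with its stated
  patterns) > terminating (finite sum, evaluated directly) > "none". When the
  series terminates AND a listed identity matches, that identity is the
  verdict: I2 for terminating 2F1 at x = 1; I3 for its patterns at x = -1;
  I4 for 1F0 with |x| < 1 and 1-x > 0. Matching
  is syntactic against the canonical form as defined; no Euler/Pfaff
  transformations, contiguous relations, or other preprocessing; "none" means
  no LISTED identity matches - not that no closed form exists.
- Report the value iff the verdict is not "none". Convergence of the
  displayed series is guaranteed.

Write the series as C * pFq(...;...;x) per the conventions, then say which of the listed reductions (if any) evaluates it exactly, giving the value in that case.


At argument 3/4: a 1F1 with upper {-12}, lower {5/3}, scaled by C = -7/2. Verdict: terminating - upper -12 stops the sum at k = 12; the 13 terms are added exactly. Sum: 31193160122841906041/134725434366073241600.

Key step: from the first term -7/2: the two k-th powers (C = -7/2, x = 3/4) combine into one argument.
Adjacent-term ratio: r(k) = (3/4) * (k-12) / [(k+5/3) (k+1)] - rational; roots negated = parameters, x = (3/4), C = -7/2.
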